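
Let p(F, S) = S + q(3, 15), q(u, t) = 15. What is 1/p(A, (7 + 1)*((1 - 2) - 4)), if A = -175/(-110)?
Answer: -1/25 ≈ -0.040000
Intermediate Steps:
A = 35/22 (A = -175*(-1/110) = 35/22 ≈ 1.5909)
p(F, S) = 15 + S (p(F, S) = S + 15 = 15 + S)
1/p(A, (7 + 1)*((1 - 2) - 4)) = 1/(15 + (7 + 1)*((1 - 2) - 4)) = 1/(15 + 8*(-1 - 4)) = 1/(15 + 8*(-5)) = 1/(15 - 40) = 1/(-25) = -1/25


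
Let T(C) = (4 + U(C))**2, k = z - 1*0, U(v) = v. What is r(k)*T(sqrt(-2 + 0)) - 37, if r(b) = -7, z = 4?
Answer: -135 - 56*I*sqrt(2) ≈ -135.0 - 79.196*I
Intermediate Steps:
k = 4 (k = 4 - 1*0 = 4 + 0 = 4)
T(C) = (4 + C)**2
r(k)*T(sqrt(-2 + 0)) - 37 = -7*(4 + sqrt(-2 + 0))**2 - 37 = -7*(4 + sqrt(-2))**2 - 37 = -7*(4 + I*sqrt(2))**2 - 37 = -37 - 7*(4 + I*sqrt(2))**2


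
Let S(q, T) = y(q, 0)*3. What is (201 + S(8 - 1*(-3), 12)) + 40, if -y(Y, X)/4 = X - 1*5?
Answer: 301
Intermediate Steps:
y(Y, X) = 20 - 4*X (y(Y, X) = -4*(X - 1*5) = -4*(X - 5) = -4*(-5 + X) = 20 - 4*X)
S(q, T) = 60 (S(q, T) = (20 - 4*0)*3 = (20 + 0)*3 = 20*3 = 60)
(201 + S(8 - 1*(-3), 12)) + 40 = (201 + 60) + 40 = 261 + 40 = 301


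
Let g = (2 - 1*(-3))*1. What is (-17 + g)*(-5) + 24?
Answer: 84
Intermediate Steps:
g = 5 (g = (2 + 3)*1 = 5*1 = 5)
(-17 + g)*(-5) + 24 = (-17 + 5)*(-5) + 24 = -12*(-5) + 24 = 60 + 24 = 84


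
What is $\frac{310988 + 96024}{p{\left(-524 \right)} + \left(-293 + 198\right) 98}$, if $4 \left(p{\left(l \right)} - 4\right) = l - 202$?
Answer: $- \frac{814024}{18975} \approx -42.9$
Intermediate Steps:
$p{\left(l \right)} = - \frac{93}{2} + \frac{l}{4}$ ($p{\left(l \right)} = 4 + \frac{l - 202}{4} = 4 + \frac{-202 + l}{4} = 4 + \left(- \frac{101}{2} + \frac{l}{4}\right) = - \frac{93}{2} + \frac{l}{4}$)
$\frac{310988 + 96024}{p{\left(-524 \right)} + \left(-293 + 198\right) 98} = \frac{310988 + 96024}{\left(- \frac{93}{2} + \frac{1}{4} \left(-524\right)\right) + \left(-293 + 198\right) 98} = \frac{407012}{\left(- \frac{93}{2} - 131\right) - 9310} = \frac{407012}{- \frac{355}{2} - 9310} = \frac{407012}{- \frac{18975}{2}} = 407012 \left(- \frac{2}{18975}\right) = - \frac{814024}{18975}$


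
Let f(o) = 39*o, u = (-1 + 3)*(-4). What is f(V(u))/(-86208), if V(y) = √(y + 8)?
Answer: 0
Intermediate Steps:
u = -8 (u = 2*(-4) = -8)
V(y) = √(8 + y)
f(V(u))/(-86208) = (39*√(8 - 8))/(-86208) = (39*√0)*(-1/86208) = (39*0)*(-1/86208) = 0*(-1/86208) = 0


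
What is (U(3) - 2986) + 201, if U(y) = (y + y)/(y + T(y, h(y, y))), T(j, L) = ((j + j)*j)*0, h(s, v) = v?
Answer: -2783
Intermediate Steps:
T(j, L) = 0 (T(j, L) = ((2*j)*j)*0 = (2*j**2)*0 = 0)
U(y) = 2 (U(y) = (y + y)/(y + 0) = (2*y)/y = 2)
(U(3) - 2986) + 201 = (2 - 2986) + 201 = -2984 + 201 = -2783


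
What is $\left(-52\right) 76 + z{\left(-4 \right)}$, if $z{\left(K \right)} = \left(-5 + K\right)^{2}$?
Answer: $-3871$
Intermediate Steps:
$\left(-52\right) 76 + z{\left(-4 \right)} = \left(-52\right) 76 + \left(-5 - 4\right)^{2} = -3952 + \left(-9\right)^{2} = -3952 + 81 = -3871$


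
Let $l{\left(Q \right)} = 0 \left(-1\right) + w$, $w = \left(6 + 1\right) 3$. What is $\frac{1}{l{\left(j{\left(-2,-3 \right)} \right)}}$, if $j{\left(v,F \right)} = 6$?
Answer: $\frac{1}{21} \approx 0.047619$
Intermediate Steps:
$w = 21$ ($w = 7 \cdot 3 = 21$)
$l{\left(Q \right)} = 21$ ($l{\left(Q \right)} = 0 \left(-1\right) + 21 = 0 + 21 = 21$)
$\frac{1}{l{\left(j{\left(-2,-3 \right)} \right)}} = \frac{1}{21}$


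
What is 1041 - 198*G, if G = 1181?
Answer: -232797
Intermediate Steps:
1041 - 198*G = 1041 - 198*1181 = 1041 - 233838 = -232797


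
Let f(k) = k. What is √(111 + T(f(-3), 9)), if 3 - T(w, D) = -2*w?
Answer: 6*√3 ≈ 10.392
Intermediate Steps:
T(w, D) = 3 + 2*w (T(w, D) = 3 - (-2)*w = 3 + 2*w)
√(111 + T(f(-3), 9)) = √(111 + (3 + 2*(-3))) = √(111 + (3 - 6)) = √(111 - 3) = √108 = 6*√3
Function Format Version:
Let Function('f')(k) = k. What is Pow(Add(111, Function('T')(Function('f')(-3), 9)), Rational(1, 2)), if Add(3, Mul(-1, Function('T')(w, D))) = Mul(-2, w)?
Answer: Mul(6, Pow(3, Rational(1, 2))) ≈ 10.392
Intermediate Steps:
Function('T')(w, D) = Add(3, Mul(2, w)) (Function('T')(w, D) = Add(3, Mul(-1, Mul(-2, w))) = Add(3, Mul(2, w)))
Pow(Add(111, Function('T')(Function('f')(-3), 9)), Rational(1, 2)) = Pow(Add(111, Add(3, Mul(2, -3))), Rational(1, 2)) = Pow(Add(111, Add(3, -6)), Rational(1, 2)) = Pow(Add(111, -3), Rational(1, 2)) = Pow(108, Rational(1, 2)) = Mul(6, Pow(3, Rational(1, 2)))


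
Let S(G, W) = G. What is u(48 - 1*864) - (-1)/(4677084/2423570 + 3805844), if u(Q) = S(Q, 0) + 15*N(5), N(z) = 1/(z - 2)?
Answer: -3740224143964717/4611867010082 ≈ -811.00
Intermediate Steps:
N(z) = 1/(-2 + z)
u(Q) = 5 + Q (u(Q) = Q + 15/(-2 + 5) = Q + 15/3 = Q + 15*(1/3) = Q + 5 = 5 + Q)
u(48 - 1*864) - (-1)/(4677084/2423570 + 3805844) = (5 + (48 - 1*864)) - (-1)/(4677084/2423570 + 3805844) = (5 + (48 - 864)) - (-1)/(4677084*(1/2423570) + 3805844) = (5 - 816) - (-1)/(2338542/1211785 + 3805844) = -811 - (-1)/4611867010082/1211785 = -811 - (-1)*1211785/4611867010082 = -811 - 1*(-1211785/4611867010082) = -811 + 1211785/4611867010082 = -3740224143964717/4611867010082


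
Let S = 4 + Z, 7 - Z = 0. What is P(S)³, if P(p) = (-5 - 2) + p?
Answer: 64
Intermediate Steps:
Z = 7 (Z = 7 - 1*0 = 7 + 0 = 7)
S = 11 (S = 4 + 7 = 11)
P(p) = -7 + p
P(S)³ = (-7 + 11)³ = 4³ = 64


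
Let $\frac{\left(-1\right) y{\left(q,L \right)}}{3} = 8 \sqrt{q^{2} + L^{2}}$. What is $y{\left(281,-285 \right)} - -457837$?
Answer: $457837 - 24 \sqrt{160186} \approx 4.4823 \cdot 10^{5}$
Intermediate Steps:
$y{\left(q,L \right)} = - 24 \sqrt{L^{2} + q^{2}}$ ($y{\left(q,L \right)} = - 3 \cdot 8 \sqrt{q^{2} + L^{2}} = - 3 \cdot 8 \sqrt{L^{2} + q^{2}} = - 24 \sqrt{L^{2} + q^{2}}$)
$y{\left(281,-285 \right)} - -457837 = - 24 \sqrt{\left(-285\right)^{2} + 281^{2}} - -457837 = - 24 \sqrt{81225 + 78961} + 457837 = - 24 \sqrt{160186} + 457837 = 457837 - 24 \sqrt{160186}$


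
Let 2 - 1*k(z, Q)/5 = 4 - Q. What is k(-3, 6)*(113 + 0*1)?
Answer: 2260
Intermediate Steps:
k(z, Q) = -10 + 5*Q (k(z, Q) = 10 - 5*(4 - Q) = 10 + (-20 + 5*Q) = -10 + 5*Q)
k(-3, 6)*(113 + 0*1) = (-10 + 5*6)*(113 + 0*1) = (-10 + 30)*(113 + 0) = 20*113 = 2260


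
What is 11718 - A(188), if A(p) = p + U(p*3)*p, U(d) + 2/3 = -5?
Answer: 37786/3 ≈ 12595.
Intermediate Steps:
U(d) = -17/3 (U(d) = -2/3 - 5 = -17/3)
A(p) = -14*p/3 (A(p) = p - 17*p/3 = -14*p/3)
11718 - A(188) = 11718 - (-14)*188/3 = 11718 - 1*(-2632/3) = 11718 + 2632/3 = 37786/3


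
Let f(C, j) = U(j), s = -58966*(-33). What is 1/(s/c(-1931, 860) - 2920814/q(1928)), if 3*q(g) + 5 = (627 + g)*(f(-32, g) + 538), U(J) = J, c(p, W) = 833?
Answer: 308730625/720761674092 ≈ 0.00042834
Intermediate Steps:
s = 1945878
f(C, j) = j
q(g) = -5/3 + (538 + g)*(627 + g)/3 (q(g) = -5/3 + ((627 + g)*(g + 538))/3 = -5/3 + ((627 + g)*(538 + g))/3 = -5/3 + ((538 + g)*(627 + g))/3 = -5/3 + (538 + g)*(627 + g)/3)
1/(s/c(-1931, 860) - 2920814/q(1928)) = 1/(1945878/833 - 2920814/(337321/3 + (⅓)*1928² + (1165/3)*1928)) = 1/(1945878*(1/833) - 2920814/(337321/3 + (⅓)*3717184 + 2246120/3)) = 1/(1945878/833 - 2920814/(337321/3 + 3717184/3 + 2246120/3)) = 1/(1945878/833 - 2920814/6300625/3) = 1/(1945878/833 - 2920814*3/6300625) = 1/(1945878/833 - 8762442/6300625) = 1/(720761674092/308730625) = 308730625/720761674092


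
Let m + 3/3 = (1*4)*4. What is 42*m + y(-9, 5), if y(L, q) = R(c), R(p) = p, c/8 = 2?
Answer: 646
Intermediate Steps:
c = 16 (c = 8*2 = 16)
m = 15 (m = -1 + (1*4)*4 = -1 + 4*4 = -1 + 16 = 15)
y(L, q) = 16
42*m + y(-9, 5) = 42*15 + 16 = 630 + 16 = 646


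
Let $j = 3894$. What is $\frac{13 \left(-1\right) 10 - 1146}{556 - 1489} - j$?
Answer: $- \frac{3631826}{933} \approx -3892.6$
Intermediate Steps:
$\frac{13 \left(-1\right) 10 - 1146}{556 - 1489} - j = \frac{13 \left(-1\right) 10 - 1146}{556 - 1489} - 3894 = \frac{\left(-13\right) 10 - 1146}{-933} - 3894 = \left(-130 - 1146\right) \left(- \frac{1}{933}\right) - 3894 = \left(-1276\right) \left(- \frac{1}{933}\right) - 3894 = \frac{1276}{933} - 3894 = - \frac{3631826}{933}$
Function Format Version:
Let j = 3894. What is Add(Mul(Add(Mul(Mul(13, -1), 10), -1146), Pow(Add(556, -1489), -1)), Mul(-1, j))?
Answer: Rational(-3631826, 933) ≈ -3892.6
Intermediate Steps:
Add(Mul(Add(Mul(Mul(13, -1), 10), -1146), Pow(Add(556, -1489), -1)), Mul(-1, j)) = Add(Mul(Add(Mul(Mul(13, -1), 10), -1146), Pow(Add(556, -1489), -1)), Mul(-1, 3894)) = Add(Mul(Add(Mul(-13, 10), -1146), Pow(-933, -1)), -3894) = Add(Mul(Add(-130, -1146), Rational(-1, 933)), -3894) = Add(Mul(-1276, Rational(-1, 933)), -3894) = Add(Rational(1276, 933), -3894) = Rational(-3631826, 933)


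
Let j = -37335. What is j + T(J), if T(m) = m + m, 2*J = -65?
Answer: -37400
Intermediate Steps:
J = -65/2 (J = (1/2)*(-65) = -65/2 ≈ -32.500)
T(m) = 2*m
j + T(J) = -37335 + 2*(-65/2) = -37335 - 65 = -37400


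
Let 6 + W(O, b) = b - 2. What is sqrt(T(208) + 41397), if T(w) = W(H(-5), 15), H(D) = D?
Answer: 2*sqrt(10351) ≈ 203.48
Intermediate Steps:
W(O, b) = -8 + b (W(O, b) = -6 + (b - 2) = -6 + (-2 + b) = -8 + b)
T(w) = 7 (T(w) = -8 + 15 = 7)
sqrt(T(208) + 41397) = sqrt(7 + 41397) = sqrt(41404) = 2*sqrt(10351)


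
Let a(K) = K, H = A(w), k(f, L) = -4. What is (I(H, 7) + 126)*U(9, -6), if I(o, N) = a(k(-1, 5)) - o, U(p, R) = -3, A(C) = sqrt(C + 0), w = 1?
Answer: -363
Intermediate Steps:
A(C) = sqrt(C)
H = 1 (H = sqrt(1) = 1)
I(o, N) = -4 - o
(I(H, 7) + 126)*U(9, -6) = ((-4 - 1*1) + 126)*(-3) = ((-4 - 1) + 126)*(-3) = (-5 + 126)*(-3) = 121*(-3) = -363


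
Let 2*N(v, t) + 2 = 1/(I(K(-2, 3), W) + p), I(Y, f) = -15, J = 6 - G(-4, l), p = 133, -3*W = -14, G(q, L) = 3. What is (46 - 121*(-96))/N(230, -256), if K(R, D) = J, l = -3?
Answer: -2752232/235 ≈ -11712.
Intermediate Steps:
W = 14/3 (W = -1/3*(-14) = 14/3 ≈ 4.6667)
J = 3 (J = 6 - 1*3 = 6 - 3 = 3)
K(R, D) = 3
N(v, t) = -235/236 (N(v, t) = -1 + 1/(2*(-15 + 133)) = -1 + (1/2)/118 = -1 + (1/2)*(1/118) = -1 + 1/236 = -235/236)
(46 - 121*(-96))/N(230, -256) = (46 - 121*(-96))/(-235/236) = (46 + 11616)*(-236/235) = 11662*(-236/235) = -2752232/235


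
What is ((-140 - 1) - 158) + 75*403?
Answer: 29926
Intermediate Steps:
((-140 - 1) - 158) + 75*403 = (-141 - 158) + 30225 = -299 + 30225 = 29926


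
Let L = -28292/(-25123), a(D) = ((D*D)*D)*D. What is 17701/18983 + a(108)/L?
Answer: 16220766777926789/134266759 ≈ 1.2081e+8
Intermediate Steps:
a(D) = D⁴ (a(D) = (D²*D)*D = D³*D = D⁴)
L = 28292/25123 (L = -28292*(-1/25123) = 28292/25123 ≈ 1.1261)
17701/18983 + a(108)/L = 17701/18983 + 108⁴/(28292/25123) = 17701*(1/18983) + 136048896*(25123/28292) = 17701/18983 + 854489103552/7073 = 16220766777926789/134266759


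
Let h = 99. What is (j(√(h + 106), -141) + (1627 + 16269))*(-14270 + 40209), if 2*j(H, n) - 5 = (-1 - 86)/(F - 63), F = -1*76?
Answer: 64534545965/139 ≈ 4.6428e+8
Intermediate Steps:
F = -76
j(H, n) = 391/139 (j(H, n) = 5/2 + ((-1 - 86)/(-76 - 63))/2 = 5/2 + (-87/(-139))/2 = 5/2 + (-87*(-1/139))/2 = 5/2 + (½)*(87/139) = 5/2 + 87/278 = 391/139)
(j(√(h + 106), -141) + (1627 + 16269))*(-14270 + 40209) = (391/139 + (1627 + 16269))*(-14270 + 40209) = (391/139 + 17896)*25939 = (2487935/139)*25939 = 64534545965/139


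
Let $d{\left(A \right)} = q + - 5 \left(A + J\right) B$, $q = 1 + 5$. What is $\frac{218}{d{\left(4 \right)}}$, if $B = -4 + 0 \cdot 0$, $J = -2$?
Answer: $\frac{109}{23} \approx 4.7391$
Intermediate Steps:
$q = 6$
$B = -4$ ($B = -4 + 0 = -4$)
$d{\left(A \right)} = -34 + 20 A$ ($d{\left(A \right)} = 6 + - 5 \left(A - 2\right) \left(-4\right) = 6 + - 5 \left(-2 + A\right) \left(-4\right) = 6 + \left(10 - 5 A\right) \left(-4\right) = 6 + \left(-40 + 20 A\right) = -34 + 20 A$)
$\frac{218}{d{\left(4 \right)}} = \frac{218}{-34 + 20 \cdot 4} = \frac{218}{-34 + 80} = \frac{218}{46} = 218 \cdot \frac{1}{46} = \frac{109}{23}$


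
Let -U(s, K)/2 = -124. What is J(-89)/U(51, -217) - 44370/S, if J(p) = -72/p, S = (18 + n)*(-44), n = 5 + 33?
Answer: 61219503/3399088 ≈ 18.011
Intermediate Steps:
n = 38
U(s, K) = 248 (U(s, K) = -2*(-124) = 248)
S = -2464 (S = (18 + 38)*(-44) = 56*(-44) = -2464)
J(-89)/U(51, -217) - 44370/S = -72/(-89)/248 - 44370/(-2464) = -72*(-1/89)*(1/248) - 44370*(-1/2464) = (72/89)*(1/248) + 22185/1232 = 9/2759 + 22185/1232 = 61219503/3399088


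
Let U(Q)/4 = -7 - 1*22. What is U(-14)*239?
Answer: -27724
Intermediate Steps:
U(Q) = -116 (U(Q) = 4*(-7 - 1*22) = 4*(-7 - 22) = 4*(-29) = -116)
U(-14)*239 = -116*239 = -27724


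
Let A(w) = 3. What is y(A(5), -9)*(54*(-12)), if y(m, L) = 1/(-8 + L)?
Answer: 648/17 ≈ 38.118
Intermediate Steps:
y(A(5), -9)*(54*(-12)) = (54*(-12))/(-8 - 9) = -648/(-17) = -1/17*(-648) = 648/17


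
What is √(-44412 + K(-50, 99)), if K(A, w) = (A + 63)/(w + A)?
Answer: 5*I*√87047/7 ≈ 210.74*I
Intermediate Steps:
K(A, w) = (63 + A)/(A + w)
√(-44412 + K(-50, 99)) = √(-44412 + (63 - 50)/(-50 + 99)) = √(-44412 + 13/49) = √(-2176175/49) = 5*I*√87047/7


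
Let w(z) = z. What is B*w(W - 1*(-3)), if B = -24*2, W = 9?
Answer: -576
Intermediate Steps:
B = -48
B*w(W - 1*(-3)) = -48*(9 - 1*(-3)) = -48*(9 + 3) = -48*12 = -576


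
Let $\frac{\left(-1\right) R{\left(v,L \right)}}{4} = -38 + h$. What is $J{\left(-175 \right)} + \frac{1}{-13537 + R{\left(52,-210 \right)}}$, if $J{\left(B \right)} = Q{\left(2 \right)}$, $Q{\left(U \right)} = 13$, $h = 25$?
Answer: $\frac{175304}{13485} \approx 13.0$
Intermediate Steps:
$J{\left(B \right)} = 13$
$R{\left(v,L \right)} = 52$ ($R{\left(v,L \right)} = - 4 \left(-38 + 25\right) = \left(-4\right) \left(-13\right) = 52$)
$J{\left(-175 \right)} + \frac{1}{-13537 + R{\left(52,-210 \right)}} = 13 + \frac{1}{-13537 + 52} = 13 + \frac{1}{-13485} = 13 - \frac{1}{13485} = \frac{175304}{13485}$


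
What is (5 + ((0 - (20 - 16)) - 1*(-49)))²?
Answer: 2500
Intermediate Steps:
(5 + ((0 - (20 - 16)) - 1*(-49)))² = (5 + ((0 - 1*4) + 49))² = (5 + ((0 - 4) + 49))² = (5 + (-4 + 49))² = (5 + 45)² = 50² = 2500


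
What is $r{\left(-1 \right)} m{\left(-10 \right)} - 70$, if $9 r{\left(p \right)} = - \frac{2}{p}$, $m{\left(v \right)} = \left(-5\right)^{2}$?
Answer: $- \frac{580}{9} \approx -64.444$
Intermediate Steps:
$m{\left(v \right)} = 25$
$r{\left(p \right)} = - \frac{2}{9 p}$ ($r{\left(p \right)} = \frac{\left(-2\right) \frac{1}{p}}{9} = - \frac{2}{9 p}$)
$r{\left(-1 \right)} m{\left(-10 \right)} - 70 = - \frac{2}{9 \left(-1\right)} 25 - 70 = \left(- \frac{2}{9}\right) \left(-1\right) 25 - 70 = \frac{2}{9} \cdot 25 - 70 = \frac{50}{9} - 70 = - \frac{580}{9}$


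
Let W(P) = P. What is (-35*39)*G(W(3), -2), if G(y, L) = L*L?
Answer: -5460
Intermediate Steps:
G(y, L) = L²
(-35*39)*G(W(3), -2) = -35*39*(-2)² = -1365*4 = -5460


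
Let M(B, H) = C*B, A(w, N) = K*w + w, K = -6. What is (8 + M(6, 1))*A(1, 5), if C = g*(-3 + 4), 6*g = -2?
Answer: -30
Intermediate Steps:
g = -⅓ (g = (⅙)*(-2) = -⅓ ≈ -0.33333)
A(w, N) = -5*w (A(w, N) = -6*w + w = -5*w)
C = -⅓ (C = -(-3 + 4)/3 = -⅓*1 = -⅓ ≈ -0.33333)
M(B, H) = -B/3
(8 + M(6, 1))*A(1, 5) = (8 - ⅓*6)*(-5*1) = (8 - 2)*(-5) = 6*(-5) = -30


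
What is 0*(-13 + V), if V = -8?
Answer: 0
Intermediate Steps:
0*(-13 + V) = 0*(-13 - 8) = 0*(-21) = 0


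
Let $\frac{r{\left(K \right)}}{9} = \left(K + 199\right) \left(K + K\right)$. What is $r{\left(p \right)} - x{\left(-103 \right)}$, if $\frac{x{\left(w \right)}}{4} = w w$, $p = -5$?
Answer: $-59896$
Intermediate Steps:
$x{\left(w \right)} = 4 w^{2}$ ($x{\left(w \right)} = 4 w w = 4 w^{2}$)
$r{\left(K \right)} = 18 K \left(199 + K\right)$ ($r{\left(K \right)} = 9 \left(K + 199\right) \left(K + K\right) = 9 \left(199 + K\right) 2 K = 9 \cdot 2 K \left(199 + K\right) = 18 K \left(199 + K\right)$)
$r{\left(p \right)} - x{\left(-103 \right)} = 18 \left(-5\right) \left(199 - 5\right) - 4 \left(-103\right)^{2} = 18 \left(-5\right) 194 - 4 \cdot 10609 = -17460 - 42436 = -59896$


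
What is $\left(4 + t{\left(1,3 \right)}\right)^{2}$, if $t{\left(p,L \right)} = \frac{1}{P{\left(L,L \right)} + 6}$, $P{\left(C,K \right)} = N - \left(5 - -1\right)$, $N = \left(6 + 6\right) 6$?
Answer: $\frac{83521}{5184} \approx 16.111$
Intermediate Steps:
$N = 72$ ($N = 12 \cdot 6 = 72$)
$P{\left(C,K \right)} = 66$ ($P{\left(C,K \right)} = 72 - \left(5 - -1\right) = 72 - \left(5 + 1\right) = 72 - 6 = 66$)
$t{\left(p,L \right)} = \frac{1}{72}$ ($t{\left(p,L \right)} = \frac{1}{66 + 6} = \frac{1}{72}$)
$\left(4 + t{\left(1,3 \right)}\right)^{2} = \left(4 + \frac{1}{72}\right)^{2} = \left(\frac{289}{72}\right)^{2} = \frac{83521}{5184}$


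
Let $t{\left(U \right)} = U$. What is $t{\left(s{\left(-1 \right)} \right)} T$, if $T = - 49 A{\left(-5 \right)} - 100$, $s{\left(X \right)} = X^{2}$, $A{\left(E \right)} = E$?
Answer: $145$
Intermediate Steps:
$T = 145$ ($T = \left(-49\right) \left(-5\right) - 100 = 245 - 100 = 145$)
$t{\left(s{\left(-1 \right)} \right)} T = \left(-1\right)^{2} \cdot 145 = 1 \cdot 145 = 145$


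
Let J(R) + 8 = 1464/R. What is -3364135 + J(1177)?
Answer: -3959594847/1177 ≈ -3.3641e+6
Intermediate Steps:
J(R) = -8 + 1464/R
-3364135 + J(1177) = -3364135 + (-8 + 1464/1177) = -3364135 - 7952/1177 = -3959594847/1177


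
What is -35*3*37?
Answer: -3885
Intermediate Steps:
-35*3*37 = -7*15*37 = -105*37 = -3885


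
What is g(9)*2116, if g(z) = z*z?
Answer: 171396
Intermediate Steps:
g(z) = z²
g(9)*2116 = 9²*2116 = 81*2116 = 171396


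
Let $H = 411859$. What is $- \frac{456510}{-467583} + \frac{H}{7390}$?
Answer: $\frac{65317291899}{1151812790} \approx 56.708$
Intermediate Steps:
$- \frac{456510}{-467583} + \frac{H}{7390} = - \frac{456510}{-467583} + \frac{411859}{7390} = \left(-456510\right) \left(- \frac{1}{467583}\right) + 411859 \cdot \frac{1}{7390} = \frac{152170}{155861} + \frac{411859}{7390} = \frac{65317291899}{1151812790}$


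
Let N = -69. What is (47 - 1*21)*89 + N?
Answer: 2245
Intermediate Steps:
(47 - 1*21)*89 + N = (47 - 1*21)*89 - 69 = (47 - 21)*89 - 69 = 26*89 - 69 = 2314 - 69 = 2245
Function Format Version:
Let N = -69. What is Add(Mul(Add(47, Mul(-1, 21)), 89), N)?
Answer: 2245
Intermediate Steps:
Add(Mul(Add(47, Mul(-1, 21)), 89), N) = Add(Mul(Add(47, Mul(-1, 21)), 89), -69) = Add(Mul(Add(47, -21), 89), -69) = Add(Mul(26, 89), -69) = Add(2314, -69) = 2245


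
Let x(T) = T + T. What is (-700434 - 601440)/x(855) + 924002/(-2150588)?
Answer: -233447887111/306458790 ≈ -761.76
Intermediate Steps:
x(T) = 2*T
(-700434 - 601440)/x(855) + 924002/(-2150588) = (-700434 - 601440)/((2*855)) + 924002/(-2150588) = -1301874/1710 + 924002*(-1/2150588) = -1301874*1/1710 - 462001/1075294 = -216979/285 - 462001/1075294 = -233447887111/306458790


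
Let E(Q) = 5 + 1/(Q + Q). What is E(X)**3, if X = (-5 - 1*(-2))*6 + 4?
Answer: 2685619/21952 ≈ 122.34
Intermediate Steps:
X = -14 (X = (-5 + 2)*6 + 4 = -3*6 + 4 = -18 + 4 = -14)
E(Q) = 5 + 1/(2*Q)
E(X)**3 = (5 + (1/2)/(-14))**3 = (5 + (1/2)*(-1/14))**3 = (5 - 1/28)**3 = (139/28)**3 = 2685619/21952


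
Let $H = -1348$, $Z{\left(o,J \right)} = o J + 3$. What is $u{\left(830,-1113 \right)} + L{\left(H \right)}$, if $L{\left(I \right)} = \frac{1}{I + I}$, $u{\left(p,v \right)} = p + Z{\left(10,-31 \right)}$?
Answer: $\frac{1410007}{2696} \approx 523.0$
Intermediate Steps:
$Z{\left(o,J \right)} = 3 + J o$ ($Z{\left(o,J \right)} = J o + 3 = 3 + J o$)
$u{\left(p,v \right)} = -307 + p$ ($u{\left(p,v \right)} = p + \left(3 - 310\right) = p - 307 = -307 + p$)
$L{\left(I \right)} = \frac{1}{2 I}$
$u{\left(830,-1113 \right)} + L{\left(H \right)} = \left(-307 + 830\right) + \frac{1}{2 \left(-1348\right)} = 523 + \frac{1}{2} \left(- \frac{1}{1348}\right) = 523 - \frac{1}{2696} = \frac{1410007}{2696}$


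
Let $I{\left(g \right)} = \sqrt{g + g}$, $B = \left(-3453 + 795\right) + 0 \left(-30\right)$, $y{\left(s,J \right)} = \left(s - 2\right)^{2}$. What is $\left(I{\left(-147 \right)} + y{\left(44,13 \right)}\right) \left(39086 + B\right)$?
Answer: $64258992 + 254996 i \sqrt{6} \approx 6.4259 \cdot 10^{7} + 6.2461 \cdot 10^{5} i$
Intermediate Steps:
$y{\left(s,J \right)} = \left(-2 + s\right)^{2}$
$B = -2658$ ($B = -2658 + 0 = -2658$)
$I{\left(g \right)} = \sqrt{2} \sqrt{g}$ ($I{\left(g \right)} = \sqrt{2 g} = \sqrt{2} \sqrt{g}$)
$\left(I{\left(-147 \right)} + y{\left(44,13 \right)}\right) \left(39086 + B\right) = \left(\sqrt{2} \sqrt{-147} + \left(-2 + 44\right)^{2}\right) \left(39086 - 2658\right) = \left(\sqrt{2} \cdot 7 i \sqrt{3} + 42^{2}\right) 36428 = \left(7 i \sqrt{6} + 1764\right) 36428 = \left(1764 + 7 i \sqrt{6}\right) 36428 = 64258992 + 254996 i \sqrt{6}$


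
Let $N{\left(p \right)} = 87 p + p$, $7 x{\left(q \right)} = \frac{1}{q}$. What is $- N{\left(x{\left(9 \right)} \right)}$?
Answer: $- \frac{88}{63} \approx -1.3968$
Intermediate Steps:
$x{\left(q \right)} = \frac{1}{7 q}$
$N{\left(p \right)} = 88 p$
$- N{\left(x{\left(9 \right)} \right)} = - 88 \frac{1}{7 \cdot 9} = - 88 \cdot \frac{1}{7} \cdot \frac{1}{9} = - \frac{88}{63}$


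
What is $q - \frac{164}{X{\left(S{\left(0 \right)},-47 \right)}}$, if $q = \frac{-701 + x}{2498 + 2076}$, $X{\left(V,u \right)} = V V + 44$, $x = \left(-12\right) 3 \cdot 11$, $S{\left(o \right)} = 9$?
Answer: $- \frac{887261}{571750} \approx -1.5518$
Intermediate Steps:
$x = -396$ ($x = \left(-36\right) 11 = -396$)
$X{\left(V,u \right)} = 44 + V^{2}$ ($X{\left(V,u \right)} = V^{2} + 44 = 44 + V^{2}$)
$q = - \frac{1097}{4574}$ ($q = \frac{-701 - 396}{2498 + 2076} = - \frac{1097}{4574} \approx -0.23983$)
$q - \frac{164}{X{\left(S{\left(0 \right)},-47 \right)}} = - \frac{1097}{4574} - \frac{164}{44 + 9^{2}} = - \frac{1097}{4574} - \frac{164}{44 + 81} = - \frac{1097}{4574} - \frac{164}{125} = - \frac{887261}{571750}$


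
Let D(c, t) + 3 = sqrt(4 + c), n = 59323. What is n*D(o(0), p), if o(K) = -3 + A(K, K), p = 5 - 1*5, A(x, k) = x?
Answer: -118646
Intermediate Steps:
p = 0 (p = 5 - 5 = 0)
o(K) = -3 + K
D(c, t) = -3 + sqrt(4 + c)
n*D(o(0), p) = 59323*(-3 + sqrt(4 + (-3 + 0))) = 59323*(-3 + sqrt(4 - 3)) = 59323*(-3 + sqrt(1)) = 59323*(-3 + 1) = 59323*(-2) = -118646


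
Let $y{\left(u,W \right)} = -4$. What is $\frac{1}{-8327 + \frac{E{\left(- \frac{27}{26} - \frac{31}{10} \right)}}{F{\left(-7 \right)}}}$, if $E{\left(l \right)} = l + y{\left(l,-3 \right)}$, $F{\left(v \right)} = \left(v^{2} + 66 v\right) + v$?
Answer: $- \frac{27300}{227326571} \approx -0.00012009$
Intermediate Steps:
$F{\left(v \right)} = v^{2} + 67 v$
$E{\left(l \right)} = -4 + l$ ($E{\left(l \right)} = l - 4 = -4 + l$)
$\frac{1}{-8327 + \frac{E{\left(- \frac{27}{26} - \frac{31}{10} \right)}}{F{\left(-7 \right)}}} = \frac{1}{-8327 + \frac{-4 - \left(\frac{27}{26} + \frac{31}{10}\right)}{\left(-7\right) \left(67 - 7\right)}} = \frac{1}{-8327 + \frac{-4 - \frac{269}{65}}{\left(-7\right) 60}} = \frac{1}{-8327 + \frac{-4 - \frac{269}{65}}{-420}} = \frac{1}{-8327 + \left(-4 - \frac{269}{65}\right) \left(- \frac{1}{420}\right)} = \frac{1}{-8327 - - \frac{529}{27300}} = \frac{1}{-8327 + \frac{529}{27300}} = \frac{1}{- \frac{227326571}{27300}} = - \frac{27300}{227326571}$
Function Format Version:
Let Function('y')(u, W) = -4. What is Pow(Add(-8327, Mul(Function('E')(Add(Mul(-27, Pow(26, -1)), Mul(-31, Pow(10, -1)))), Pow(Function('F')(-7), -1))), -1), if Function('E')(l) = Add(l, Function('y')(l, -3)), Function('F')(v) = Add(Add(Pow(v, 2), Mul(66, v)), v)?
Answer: Rational(-27300, 227326571) ≈ -0.00012009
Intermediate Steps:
Function('F')(v) = Add(Pow(v, 2), Mul(67, v))
Function('E')(l) = Add(-4, l) (Function('E')(l) = Add(l, -4) = Add(-4, l))
Pow(Add(-8327, Mul(Function('E')(Add(Mul(-27, Pow(26, -1)), Mul(-31, Pow(10, -1)))), Pow(Function('F')(-7), -1))), -1) = Pow(Add(-8327, Mul(Add(-4, Add(Mul(-27, Pow(26, -1)), Mul(-31, Pow(10, -1)))), Pow(Mul(-7, Add(67, -7)), -1))), -1) = Pow(Add(-8327, Mul(Add(-4, Add(Mul(-27, Rational(1, 26)), Mul(-31, Rational(1, 10)))), Pow(Mul(-7, 60), -1))), -1) = Pow(Add(-8327, Mul(Add(-4, Add(Rational(-27, 26), Rational(-31, 10))), Pow(-420, -1))), -1) = Pow(Add(-8327, Mul(Add(-4, Rational(-269, 65)), Rational(-1, 420))), -1) = Pow(Add(-8327, Mul(Rational(-529, 65), Rational(-1, 420))), -1) = Pow(Add(-8327, Rational(529, 27300)), -1) = Pow(Rational(-227326571, 27300), -1) = Rational(-27300, 227326571)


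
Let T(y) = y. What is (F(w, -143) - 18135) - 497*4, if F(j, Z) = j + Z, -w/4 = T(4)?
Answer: -20282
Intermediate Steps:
w = -16 (w = -4*4 = -16)
F(j, Z) = Z + j
(F(w, -143) - 18135) - 497*4 = ((-143 - 16) - 18135) - 497*4 = (-159 - 18135) - 1988 = -18294 - 1988 = -20282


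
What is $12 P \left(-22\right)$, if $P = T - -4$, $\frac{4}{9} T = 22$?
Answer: $-14124$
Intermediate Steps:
$T = \frac{99}{2}$ ($T = \frac{9}{4} \cdot 22 = \frac{99}{2} \approx 49.5$)
$P = \frac{107}{2}$ ($P = \frac{99}{2} - -4 = \frac{99}{2} + 4 = \frac{107}{2} \approx 53.5$)
$12 P \left(-22\right) = 12 \cdot \frac{107}{2} \left(-22\right) = 642 \left(-22\right) = -14124$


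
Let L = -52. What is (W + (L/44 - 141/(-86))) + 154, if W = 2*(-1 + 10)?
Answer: 163145/946 ≈ 172.46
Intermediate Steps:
W = 18 (W = 2*9 = 18)
(W + (L/44 - 141/(-86))) + 154 = (18 + (-52/44 - 141/(-86))) + 154 = (18 + (-52*1/44 - 141*(-1/86))) + 154 = (18 + (-13/11 + 141/86)) + 154 = (18 + 433/946) + 154 = 17461/946 + 154 = 163145/946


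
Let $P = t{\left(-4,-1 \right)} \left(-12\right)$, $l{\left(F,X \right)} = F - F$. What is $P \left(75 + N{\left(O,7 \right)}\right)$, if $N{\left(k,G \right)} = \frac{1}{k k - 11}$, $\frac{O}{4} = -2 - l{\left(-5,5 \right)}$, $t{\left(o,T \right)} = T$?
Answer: $\frac{47712}{53} \approx 900.23$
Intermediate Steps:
$l{\left(F,X \right)} = 0$
$P = 12$ ($P = \left(-1\right) \left(-12\right) = 12$)
$O = -8$ ($O = 4 \left(-2 - 0\right) = 4 \left(-2 + 0\right) = 4 \left(-2\right) = -8$)
$N{\left(k,G \right)} = \frac{1}{-11 + k^{2}}$ ($N{\left(k,G \right)} = \frac{1}{k^{2} - 11} = \frac{1}{-11 + k^{2}}$)
$P \left(75 + N{\left(O,7 \right)}\right) = 12 \left(75 + \frac{1}{-11 + \left(-8\right)^{2}}\right) = 12 \left(75 + \frac{1}{-11 + 64}\right) = 12 \left(75 + \frac{1}{53}\right) = 12 \cdot \frac{3976}{53} = \frac{47712}{53}$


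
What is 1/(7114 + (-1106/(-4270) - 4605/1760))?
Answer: 107360/763505943 ≈ 0.00014061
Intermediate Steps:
1/(7114 + (-1106/(-4270) - 4605/1760)) = 1/(7114 + (-1106*(-1/4270) - 4605*1/1760)) = 1/(7114 + (79/305 - 921/352)) = 1/(7114 - 253097/107360) = 1/(763505943/107360) = 107360/763505943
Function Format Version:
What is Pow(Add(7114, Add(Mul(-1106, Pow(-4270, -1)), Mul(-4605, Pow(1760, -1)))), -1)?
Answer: Rational(107360, 763505943) ≈ 0.00014061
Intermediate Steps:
Pow(Add(7114, Add(Mul(-1106, Pow(-4270, -1)), Mul(-4605, Pow(1760, -1)))), -1) = Pow(Add(7114, Add(Mul(-1106, Rational(-1, 4270)), Mul(-4605, Rational(1, 1760)))), -1) = Pow(Add(7114, Add(Rational(79, 305), Rational(-921, 352))), -1) = Pow(Add(7114, Rational(-253097, 107360)), -1) = Pow(Rational(763505943, 107360), -1) = Rational(107360, 763505943)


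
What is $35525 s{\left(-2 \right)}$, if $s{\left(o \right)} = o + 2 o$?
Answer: $-213150$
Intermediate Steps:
$s{\left(o \right)} = 3 o$
$35525 s{\left(-2 \right)} = 35525 \cdot 3 \left(-2\right) = 35525 \left(-6\right) = -213150$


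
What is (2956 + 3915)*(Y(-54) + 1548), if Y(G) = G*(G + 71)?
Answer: 4328730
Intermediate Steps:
Y(G) = G*(71 + G)
(2956 + 3915)*(Y(-54) + 1548) = (2956 + 3915)*(-54*(71 - 54) + 1548) = 6871*(-54*17 + 1548) = 6871*(-918 + 1548) = 6871*630 = 4328730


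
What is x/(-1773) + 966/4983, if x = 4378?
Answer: -6700952/2944953 ≈ -2.2754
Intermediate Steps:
x/(-1773) + 966/4983 = 4378/(-1773) + 966/4983 = 4378*(-1/1773) + 966*(1/4983) = -4378/1773 + 322/1661 = -6700952/2944953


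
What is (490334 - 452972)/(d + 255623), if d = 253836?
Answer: 37362/509459 ≈ 0.073337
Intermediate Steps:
(490334 - 452972)/(d + 255623) = (490334 - 452972)/(253836 + 255623) = 37362/509459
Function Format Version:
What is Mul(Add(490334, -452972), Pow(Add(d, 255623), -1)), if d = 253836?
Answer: Rational(37362, 509459) ≈ 0.073337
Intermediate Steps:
Mul(Add(490334, -452972), Pow(Add(d, 255623), -1)) = Mul(Add(490334, -452972), Pow(Add(253836, 255623), -1)) = Mul(37362, Pow(509459, -1)) = Mul(37362, Rational(1, 509459)) = Rational(37362, 509459)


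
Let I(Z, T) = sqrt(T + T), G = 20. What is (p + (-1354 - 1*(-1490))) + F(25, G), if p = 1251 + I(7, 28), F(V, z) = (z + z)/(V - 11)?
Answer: 9729/7 + 2*sqrt(14) ≈ 1397.3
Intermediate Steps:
I(Z, T) = sqrt(2)*sqrt(T) (I(Z, T) = sqrt(2*T) = sqrt(2)*sqrt(T))
F(V, z) = 2*z/(-11 + V) (F(V, z) = (2*z)/(-11 + V) = 2*z/(-11 + V))
p = 1251 + 2*sqrt(14) (p = 1251 + sqrt(2)*sqrt(28) = 1251 + sqrt(2)*(2*sqrt(7)) = 1251 + 2*sqrt(14) ≈ 1258.5)
(p + (-1354 - 1*(-1490))) + F(25, G) = ((1251 + 2*sqrt(14)) + (-1354 - 1*(-1490))) + 2*20/(-11 + 25) = ((1251 + 2*sqrt(14)) + (-1354 + 1490)) + 2*20/14 = ((1251 + 2*sqrt(14)) + 136) + 2*20*(1/14) = (1387 + 2*sqrt(14)) + 20/7 = 9729/7 + 2*sqrt(14)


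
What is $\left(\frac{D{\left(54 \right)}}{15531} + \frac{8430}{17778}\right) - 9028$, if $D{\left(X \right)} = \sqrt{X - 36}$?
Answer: $- \frac{26748559}{2963} + \frac{\sqrt{2}}{5177} \approx -9027.5$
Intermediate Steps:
$D{\left(X \right)} = \sqrt{-36 + X}$
$\left(\frac{D{\left(54 \right)}}{15531} + \frac{8430}{17778}\right) - 9028 = \left(\frac{\sqrt{-36 + 54}}{15531} + \frac{8430}{17778}\right) - 9028 = \left(\sqrt{18} \cdot \frac{1}{15531} + 8430 \cdot \frac{1}{17778}\right) - 9028 = \left(3 \sqrt{2} \cdot \frac{1}{15531} + \frac{1405}{2963}\right) - 9028 = \left(\frac{\sqrt{2}}{5177} + \frac{1405}{2963}\right) - 9028 = \left(\frac{1405}{2963} + \frac{\sqrt{2}}{5177}\right) - 9028 = - \frac{26748559}{2963} + \frac{\sqrt{2}}{5177}$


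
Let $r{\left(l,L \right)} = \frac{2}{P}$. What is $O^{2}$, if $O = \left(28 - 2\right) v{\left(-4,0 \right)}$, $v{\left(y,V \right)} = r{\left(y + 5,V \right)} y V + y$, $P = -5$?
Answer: $10816$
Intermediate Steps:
$r{\left(l,L \right)} = - \frac{2}{5}$ ($r{\left(l,L \right)} = \frac{2}{-5} = 2 \left(- \frac{1}{5}\right) = - \frac{2}{5}$)
$v{\left(y,V \right)} = y - \frac{2 V y}{5}$ ($v{\left(y,V \right)} = - \frac{2 y}{5} V + y = - \frac{2 V y}{5} + y = y - \frac{2 V y}{5}$)
$O = -104$ ($O = \left(28 - 2\right) \frac{1}{5} \left(-4\right) \left(5 - 0\right) = 26 \cdot \frac{1}{5} \left(-4\right) \left(5 + 0\right) = 26 \cdot \frac{1}{5} \left(-4\right) 5 = 26 \left(-4\right) = -104$)
$O^{2} = \left(-104\right)^{2} = 10816$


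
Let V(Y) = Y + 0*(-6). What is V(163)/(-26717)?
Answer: -163/26717 ≈ -0.0061010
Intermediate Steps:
V(Y) = Y (V(Y) = Y + 0 = Y)
V(163)/(-26717) = 163/(-26717) = 163*(-1/26717) = -163/26717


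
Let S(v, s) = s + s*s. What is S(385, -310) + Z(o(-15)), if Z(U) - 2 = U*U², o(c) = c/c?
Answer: 95793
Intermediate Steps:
S(v, s) = s + s²
o(c) = 1
Z(U) = 2 + U³ (Z(U) = 2 + U*U² = 2 + U³)
S(385, -310) + Z(o(-15)) = -310*(1 - 310) + (2 + 1³) = -310*(-309) + (2 + 1) = 95790 + 3 = 95793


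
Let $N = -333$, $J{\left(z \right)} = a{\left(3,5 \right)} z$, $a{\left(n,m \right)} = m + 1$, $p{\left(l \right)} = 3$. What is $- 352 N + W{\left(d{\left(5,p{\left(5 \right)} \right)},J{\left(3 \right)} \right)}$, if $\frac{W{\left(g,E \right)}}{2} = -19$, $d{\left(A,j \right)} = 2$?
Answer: $117178$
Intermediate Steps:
$a{\left(n,m \right)} = 1 + m$
$J{\left(z \right)} = 6 z$ ($J{\left(z \right)} = \left(1 + 5\right) z = 6 z$)
$W{\left(g,E \right)} = -38$ ($W{\left(g,E \right)} = 2 \left(-19\right) = -38$)
$- 352 N + W{\left(d{\left(5,p{\left(5 \right)} \right)},J{\left(3 \right)} \right)} = \left(-352\right) \left(-333\right) - 38 = 117216 - 38 = 117178$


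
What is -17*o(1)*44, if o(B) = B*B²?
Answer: -748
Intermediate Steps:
o(B) = B³
-17*o(1)*44 = -17*1³*44 = -17*1*44 = -17*44 = -748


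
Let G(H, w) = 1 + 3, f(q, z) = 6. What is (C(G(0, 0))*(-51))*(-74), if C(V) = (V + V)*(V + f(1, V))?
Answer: 301920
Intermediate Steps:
G(H, w) = 4
C(V) = 2*V*(6 + V) (C(V) = (V + V)*(V + 6) = (2*V)*(6 + V) = 2*V*(6 + V))
(C(G(0, 0))*(-51))*(-74) = ((2*4*(6 + 4))*(-51))*(-74) = ((2*4*10)*(-51))*(-74) = (80*(-51))*(-74) = -4080*(-74) = 301920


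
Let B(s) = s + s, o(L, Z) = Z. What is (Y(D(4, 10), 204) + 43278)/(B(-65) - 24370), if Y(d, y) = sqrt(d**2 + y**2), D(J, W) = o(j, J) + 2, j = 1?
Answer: -21639/12250 - 3*sqrt(1157)/12250 ≈ -1.7748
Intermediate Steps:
D(J, W) = 2 + J (D(J, W) = J + 2 = 2 + J)
B(s) = 2*s
(Y(D(4, 10), 204) + 43278)/(B(-65) - 24370) = (sqrt((2 + 4)**2 + 204**2) + 43278)/(2*(-65) - 24370) = (sqrt(6**2 + 41616) + 43278)/(-130 - 24370) = (sqrt(36 + 41616) + 43278)/(-24500) = (sqrt(41652) + 43278)*(-1/24500) = (6*sqrt(1157) + 43278)*(-1/24500) = (43278 + 6*sqrt(1157))*(-1/24500) = -21639/12250 - 3*sqrt(1157)/12250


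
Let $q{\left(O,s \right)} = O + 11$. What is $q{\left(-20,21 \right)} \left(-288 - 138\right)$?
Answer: $3834$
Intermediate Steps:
$q{\left(O,s \right)} = 11 + O$
$q{\left(-20,21 \right)} \left(-288 - 138\right) = \left(11 - 20\right) \left(-288 - 138\right) = \left(-9\right) \left(-426\right) = 3834$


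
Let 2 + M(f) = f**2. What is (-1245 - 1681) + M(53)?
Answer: -119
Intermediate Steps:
M(f) = -2 + f**2
(-1245 - 1681) + M(53) = (-1245 - 1681) + (-2 + 53**2) = -2926 + (-2 + 2809) = -2926 + 2807 = -119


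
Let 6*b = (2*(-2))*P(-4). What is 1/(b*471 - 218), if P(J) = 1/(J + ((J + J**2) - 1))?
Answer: -7/1840 ≈ -0.0038043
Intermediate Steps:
P(J) = 1/(-1 + J**2 + 2*J) (P(J) = 1/(J + (-1 + J + J**2)) = 1/(-1 + J**2 + 2*J))
b = -2/21 (b = ((2*(-2))/(-1 + (-4)**2 + 2*(-4)))/6 = (-4/(-1 + 16 - 8))/6 = (-4/7)/6 = (-4*1/7)/6 = (1/6)*(-4/7) = -2/21 ≈ -0.095238)
1/(b*471 - 218) = 1/(-2/21*471 - 218) = 1/(-314/7 - 218) = 1/(-1840/7) = -7/1840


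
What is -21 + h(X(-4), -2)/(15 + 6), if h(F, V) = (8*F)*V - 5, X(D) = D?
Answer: -382/21 ≈ -18.190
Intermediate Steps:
h(F, V) = -5 + 8*F*V (h(F, V) = 8*F*V - 5 = -5 + 8*F*V)
-21 + h(X(-4), -2)/(15 + 6) = -21 + (-5 + 8*(-4)*(-2))/(15 + 6) = -21 + (-5 + 64)/21 = -21 + (1/21)*59 = -21 + 59/21 = -382/21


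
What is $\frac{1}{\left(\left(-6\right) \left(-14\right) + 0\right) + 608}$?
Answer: $\frac{1}{692} \approx 0.0014451$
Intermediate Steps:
$\frac{1}{\left(\left(-6\right) \left(-14\right) + 0\right) + 608} = \frac{1}{\left(84 + 0\right) + 608} = \frac{1}{84 + 608} = \frac{1}{692}$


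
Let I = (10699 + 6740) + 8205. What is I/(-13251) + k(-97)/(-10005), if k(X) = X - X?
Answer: -8548/4417 ≈ -1.9352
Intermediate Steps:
k(X) = 0
I = 25644 (I = 17439 + 8205 = 25644)
I/(-13251) + k(-97)/(-10005) = 25644/(-13251) + 0/(-10005) = 25644*(-1/13251) + 0*(-1/10005) = -8548/4417 + 0 = -8548/4417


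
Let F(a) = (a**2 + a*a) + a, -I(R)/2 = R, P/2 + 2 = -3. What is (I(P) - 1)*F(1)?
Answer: 57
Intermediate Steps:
P = -10 (P = -4 + 2*(-3) = -4 - 6 = -10)
I(R) = -2*R
F(a) = a + 2*a**2 (F(a) = (a**2 + a**2) + a = 2*a**2 + a = a + 2*a**2)
(I(P) - 1)*F(1) = (-2*(-10) - 1)*(1*(1 + 2*1)) = (20 - 1)*(1*(1 + 2)) = 19*(1*3) = 19*3 = 57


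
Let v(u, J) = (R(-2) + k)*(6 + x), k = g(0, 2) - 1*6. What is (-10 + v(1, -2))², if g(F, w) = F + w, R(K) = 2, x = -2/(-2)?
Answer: 576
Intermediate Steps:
x = 1 (x = -2*(-½) = 1)
k = -4 (k = (0 + 2) - 1*6 = 2 - 6 = -4)
v(u, J) = -14 (v(u, J) = (2 - 4)*(6 + 1) = -2*7 = -14)
(-10 + v(1, -2))² = (-10 - 14)² = (-24)² = 576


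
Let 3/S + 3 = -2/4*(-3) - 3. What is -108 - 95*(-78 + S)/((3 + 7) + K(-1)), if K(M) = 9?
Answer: 856/3 ≈ 285.33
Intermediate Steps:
S = -⅔ (S = 3/(-3 + (-2/4*(-3) - 3)) = 3/(-3 + (-2*¼*(-3) - 3)) = 3/(-3 + (-½*(-3) - 3)) = 3/(-3 + (3/2 - 3)) = 3/(-3 - 3/2) = 3/(-9/2) = 3*(-2/9) = -⅔ ≈ -0.66667)
-108 - 95*(-78 + S)/((3 + 7) + K(-1)) = -108 - 95*(-78 - ⅔)/((3 + 7) + 9) = -108 - (-22420)/(3*(10 + 9)) = -108 - (-22420)/(3*19) = -108 - 95*(-236/57) = -108 + 1180/3 = 856/3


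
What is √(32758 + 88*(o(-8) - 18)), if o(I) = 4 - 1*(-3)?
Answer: 17*√110 ≈ 178.30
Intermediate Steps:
o(I) = 7 (o(I) = 4 + 3 = 7)
√(32758 + 88*(o(-8) - 18)) = √(32758 + 88*(7 - 18)) = √(32758 + 88*(-11)) = √(32758 - 968) = √31790 = 17*√110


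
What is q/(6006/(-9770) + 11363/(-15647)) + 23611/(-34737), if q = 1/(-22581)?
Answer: -18214738597876907/26799208783122204 ≈ -0.67967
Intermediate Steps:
q = -1/22581 ≈ -4.4285e-5
q/(6006/(-9770) + 11363/(-15647)) + 23611/(-34737) = -1/(22581*(6006/(-9770) + 11363/(-15647))) + 23611/(-34737) = -1/(22581*(6006*(-1/9770) + 11363*(-1/15647))) + 23611*(-1/34737) = -1/(22581*(-3003/4885 - 11363/15647)) - 23611/34737 = -1/(22581*(-102496196/76435595)) - 23611/34737 = -1/22581*(-76435595/102496196) - 23611/34737 = 76435595/2314466601876 - 23611/34737 = -18214738597876907/26799208783122204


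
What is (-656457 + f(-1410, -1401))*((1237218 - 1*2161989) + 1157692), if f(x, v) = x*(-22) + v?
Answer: -146003733798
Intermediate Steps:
f(x, v) = v - 22*x (f(x, v) = -22*x + v = v - 22*x)
(-656457 + f(-1410, -1401))*((1237218 - 1*2161989) + 1157692) = (-656457 + (-1401 - 22*(-1410)))*((1237218 - 1*2161989) + 1157692) = (-656457 + (-1401 + 31020))*((1237218 - 2161989) + 1157692) = (-656457 + 29619)*(-924771 + 1157692) = -626838*232921 = -146003733798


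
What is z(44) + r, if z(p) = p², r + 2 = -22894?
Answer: -20960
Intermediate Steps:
r = -22896 (r = -2 - 22894 = -22896)
z(44) + r = 44² - 22896 = 1936 - 22896 = -20960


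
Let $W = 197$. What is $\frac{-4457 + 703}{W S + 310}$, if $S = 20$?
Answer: $- \frac{1877}{2125} \approx -0.88329$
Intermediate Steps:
$\frac{-4457 + 703}{W S + 310} = \frac{-4457 + 703}{197 \cdot 20 + 310} = - \frac{3754}{3940 + 310} = - \frac{3754}{4250} = \left(-3754\right) \frac{1}{4250} = - \frac{1877}{2125}$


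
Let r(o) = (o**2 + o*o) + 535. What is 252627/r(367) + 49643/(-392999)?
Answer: 28627622438/35358513029 ≈ 0.80964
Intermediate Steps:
r(o) = 535 + 2*o**2 (r(o) = (o**2 + o**2) + 535 = 2*o**2 + 535 = 535 + 2*o**2)
252627/r(367) + 49643/(-392999) = 252627/(535 + 2*367**2) + 49643/(-392999) = 252627/(535 + 2*134689) + 49643*(-1/392999) = 252627/(535 + 269378) - 49643/392999 = 252627/269913 - 49643/392999 = 252627*(1/269913) - 49643/392999 = 84209/89971 - 49643/392999 = 28627622438/35358513029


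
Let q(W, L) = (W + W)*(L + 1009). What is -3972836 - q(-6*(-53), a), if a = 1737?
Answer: -5719292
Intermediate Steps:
q(W, L) = 2*W*(1009 + L) (q(W, L) = (2*W)*(1009 + L) = 2*W*(1009 + L))
-3972836 - q(-6*(-53), a) = -3972836 - 2*(-6*(-53))*(1009 + 1737) = -3972836 - 2*318*2746 = -3972836 - 1*1746456 = -3972836 - 1746456 = -5719292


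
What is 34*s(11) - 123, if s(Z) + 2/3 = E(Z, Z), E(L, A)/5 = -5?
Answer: -2987/3 ≈ -995.67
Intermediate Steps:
E(L, A) = -25 (E(L, A) = 5*(-5) = -25)
s(Z) = -77/3 (s(Z) = -⅔ - 25 = -77/3)
34*s(11) - 123 = 34*(-77/3) - 123 = -2618/3 - 123 = -2987/3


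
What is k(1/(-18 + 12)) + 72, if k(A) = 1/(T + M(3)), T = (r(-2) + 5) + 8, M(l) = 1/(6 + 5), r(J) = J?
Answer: 8795/122 ≈ 72.090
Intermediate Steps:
M(l) = 1/11
T = 11 (T = (-2 + 5) + 8 = 3 + 8 = 11)
k(A) = 11/122 (k(A) = 1/(11 + 1/11) = 1/(122/11) = 11/122)
k(1/(-18 + 12)) + 72 = 11/122 + 72 = 8795/122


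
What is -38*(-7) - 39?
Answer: 227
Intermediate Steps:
-38*(-7) - 39 = 266 - 39 = 227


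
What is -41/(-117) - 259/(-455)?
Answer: 538/585 ≈ 0.91966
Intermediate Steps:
-41/(-117) - 259/(-455) = -41*(-1/117) - 259*(-1/455) = 41/117 + 37/65 = 538/585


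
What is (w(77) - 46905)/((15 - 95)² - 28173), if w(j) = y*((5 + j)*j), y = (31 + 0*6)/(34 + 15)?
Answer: 300373/152411 ≈ 1.9708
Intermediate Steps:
y = 31/49 (y = (31 + 0)/49 = 31*(1/49) = 31/49 ≈ 0.63265)
w(j) = 31*j*(5 + j)/49 (w(j) = 31*((5 + j)*j)/49 = 31*(j*(5 + j))/49 = 31*j*(5 + j)/49)
(w(77) - 46905)/((15 - 95)² - 28173) = ((31/49)*77*(5 + 77) - 46905)/((15 - 95)² - 28173) = ((31/49)*77*82 - 46905)/((-80)² - 28173) = (27962/7 - 46905)/(6400 - 28173) = -300373/7/(-21773) = -300373/7*(-1/21773) = 300373/152411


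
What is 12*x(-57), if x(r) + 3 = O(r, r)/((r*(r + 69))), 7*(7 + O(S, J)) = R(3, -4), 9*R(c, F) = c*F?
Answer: -42941/1197 ≈ -35.874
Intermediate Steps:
R(c, F) = F*c/9 (R(c, F) = (c*F)/9 = (F*c)/9 = F*c/9)
O(S, J) = -151/21 (O(S, J) = -7 + ((⅑)*(-4)*3)/7 = -7 + (⅐)*(-4/3) = -7 - 4/21 = -151/21)
x(r) = -3 - 151/(21*r*(69 + r)) (x(r) = -3 - 151*1/(r*(r + 69))/21 = -3 - 151*1/(r*(69 + r))/21 = -3 - 151/(21*r*(69 + r)))
12*x(-57) = 12*((1/21)*(-151 - 4347*(-57) - 63*(-57)²)/(-57*(69 - 57))) = 12*((1/21)*(-1/57)*(-151 + 247779 - 63*3249)/12) = 12*((1/21)*(-1/57)*(1/12)*(-151 + 247779 - 204687)) = 12*((1/21)*(-1/57)*(1/12)*42941) = 12*(-42941/14364) = -42941/1197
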